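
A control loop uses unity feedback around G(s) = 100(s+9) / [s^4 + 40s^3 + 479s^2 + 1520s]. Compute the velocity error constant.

45/76

Lowest-order denominator term is 1520s, so the open loop has 1 pole at the origin → type 1 system.
K_v = lim_{s→0} s·G(s) = 100·9 / 1520 = 45/76.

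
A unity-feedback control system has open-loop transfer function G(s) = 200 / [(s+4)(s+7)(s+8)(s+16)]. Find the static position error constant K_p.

25/448

G(s) has no factors of s in the denominator, so the system is type 0.
K_p = lim_{s→0} G(s) = 200 / (4·7·8·16) = 25/448.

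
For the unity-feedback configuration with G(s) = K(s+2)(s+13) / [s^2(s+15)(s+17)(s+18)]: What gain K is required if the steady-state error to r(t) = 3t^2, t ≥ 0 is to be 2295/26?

12

G(s) has two factors of s in the denominator, so the system is type 2.
K_a = lim_{s→0} s^2·G(s) = K·2·13 / (15·17·18) = (13/2295)·K.
e_ss = 6/K_a = 2295/26 ⇒ K_a = 52/765 ⇒ K = (52/765)/(13/2295) = 12.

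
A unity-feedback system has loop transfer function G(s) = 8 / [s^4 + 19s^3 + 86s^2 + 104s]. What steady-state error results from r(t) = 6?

Factoring s from the denominator leaves a polynomial with constant term 104, so the system is type 1.
A type-1 system has K_p = ∞, so it tracks a step input with zero steady-state error.

0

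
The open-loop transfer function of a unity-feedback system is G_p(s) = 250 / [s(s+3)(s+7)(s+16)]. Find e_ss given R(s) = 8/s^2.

The open loop has one pole at the origin → type 1 system.
K_v = lim_{s→0} s·G_p(s) = 250 / (3·7·16) = 125/168.
e_ss = 8/K_v = 8/(125/168) = 10.752.

10.752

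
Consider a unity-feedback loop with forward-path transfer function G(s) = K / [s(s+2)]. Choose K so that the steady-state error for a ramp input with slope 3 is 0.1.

60

System type = 1 (one pole at s=0).
K_v = lim_{s→0} s·G(s) = K / (2) = 0.5·K.
e_ss = 3/K_v = 0.1 ⇒ K_v = 30 ⇒ K = 30/0.5 = 60.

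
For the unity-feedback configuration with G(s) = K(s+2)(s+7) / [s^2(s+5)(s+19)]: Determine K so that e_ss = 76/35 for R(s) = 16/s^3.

50

System type = 2 (two poles at s=0).
K_a = lim_{s→0} s^2·G(s) = K·2·7 / (5·19) = (14/95)·K.
e_ss = 16/K_a = 76/35 ⇒ K_a = 140/19 ⇒ K = (140/19)/(14/95) = 50.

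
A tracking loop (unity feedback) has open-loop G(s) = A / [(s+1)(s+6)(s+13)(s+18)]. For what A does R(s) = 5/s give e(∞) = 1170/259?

System type = 0 (no poles at s=0).
K_p = lim_{s→0} G(s) = A / (1·6·13·18) = (1/1404)·A.
e_ss = 5/(1 + K_p) = 1170/259 ⇒ 1 + (1/1404)·A = 259/234 ⇒ A = 150.

150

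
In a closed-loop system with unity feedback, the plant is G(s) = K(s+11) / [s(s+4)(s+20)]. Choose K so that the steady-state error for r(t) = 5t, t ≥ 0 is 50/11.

8

G(s) has one factor of s in the denominator, so the system is type 1.
K_v = lim_{s→0} s·G(s) = K·11 / (4·20) = 0.1375·K.
e_ss = 5/K_v = 50/11 ⇒ K_v = 1.1 ⇒ K = 1.1/0.1375 = 8.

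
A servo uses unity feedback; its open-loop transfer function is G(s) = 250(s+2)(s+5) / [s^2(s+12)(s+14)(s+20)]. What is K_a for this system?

Two free integrators in G(s): this is a type 2 system.
K_a = lim_{s→0} s^2·G(s) = 250·2·5 / (12·14·20) = 125/168.

125/168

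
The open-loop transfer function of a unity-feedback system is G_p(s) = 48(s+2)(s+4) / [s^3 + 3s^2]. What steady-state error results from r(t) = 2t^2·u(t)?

1/32

Lowest-order denominator term is 3s^2, so the open loop has 2 poles at the origin → type 2 system.
K_a = lim_{s→0} s^2·G_p(s) = 48·2·4 / 3 = 128.
r(t) = 2t^2 gives R(s) = 4/s^3.
e_ss = 4/K_a = 4/128 = 1/32.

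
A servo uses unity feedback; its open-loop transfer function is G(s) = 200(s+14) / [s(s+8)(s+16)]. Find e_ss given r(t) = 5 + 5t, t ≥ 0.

System type = 1 (one pole at s=0). Treating each term separately:
  • 5: tracked with zero error.
  • 5t: e_ss = 5/K_v with K_v=21.875 → 8/35.
Total e_ss = 8/35.

8/35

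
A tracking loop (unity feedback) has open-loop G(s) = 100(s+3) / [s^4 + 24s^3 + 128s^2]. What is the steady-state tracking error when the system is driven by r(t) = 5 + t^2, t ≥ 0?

64/75

Factoring s^2 from the denominator leaves a polynomial with constant term 128, so the system is type 2. By superposition:
  • 5: tracked with zero error.
  • t^2: e_ss = 2/K_a with K_a=75/32 → 64/75.
Total e_ss = 64/75.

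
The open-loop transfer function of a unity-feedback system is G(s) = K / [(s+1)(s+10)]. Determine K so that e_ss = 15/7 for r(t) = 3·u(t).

G(s) has no factors of s in the denominator, so the system is type 0.
K_p = lim_{s→0} G(s) = K / (1·10) = 0.1·K.
e_ss = 3/(1 + K_p) = 15/7 ⇒ 1 + 0.1·K = 1.4 ⇒ K = 4.

4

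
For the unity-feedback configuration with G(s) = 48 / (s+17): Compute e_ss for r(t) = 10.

System type = 0 (no poles at s=0).
K_p = lim_{s→0} G(s) = 48 / (17) = 48/17.
e_ss = 10/(1 + K_p) = 10/(65/17) = 34/13.

34/13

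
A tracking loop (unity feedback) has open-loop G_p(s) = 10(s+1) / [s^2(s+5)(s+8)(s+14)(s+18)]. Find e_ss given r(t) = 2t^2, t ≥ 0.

4032

The open loop has two poles at the origin → type 2 system.
K_a = lim_{s→0} s^2·G_p(s) = 10·1 / (5·8·14·18) = 1/1008.
r(t) = 2t^2 gives R(s) = 4/s^3.
e_ss = 4/K_a = 4/(1/1008) = 4032.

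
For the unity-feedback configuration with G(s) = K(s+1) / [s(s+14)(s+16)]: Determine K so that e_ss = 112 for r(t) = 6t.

G(s) has one factor of s in the denominator, so the system is type 1.
K_v = lim_{s→0} s·G(s) = K·1 / (14·16) = (1/224)·K.
e_ss = 6/K_v = 112 ⇒ K_v = 3/56 ⇒ K = (3/56)/(1/224) = 12.

12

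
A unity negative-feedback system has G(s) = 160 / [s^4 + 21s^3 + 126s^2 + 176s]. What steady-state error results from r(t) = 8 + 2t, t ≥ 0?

Lowest-order denominator term is 176s, so the open loop has 1 pole at the origin → type 1 system. Taking each input component in turn:
  • 8: tracked with zero error.
  • 2t: e_ss = 2/K_v with K_v=10/11 → 2.2.
Total e_ss = 2.2.

2.2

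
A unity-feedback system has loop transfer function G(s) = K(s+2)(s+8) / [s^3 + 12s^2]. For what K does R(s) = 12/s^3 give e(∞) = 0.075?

Factoring s^2 from the denominator leaves a polynomial with constant term 12, so the system is type 2.
K_a = lim_{s→0} s^2·G(s) = K·2·8 / 12 = (4/3)·K.
e_ss = 12/K_a = 0.075 ⇒ K_a = 160 ⇒ K = 160/(4/3) = 120.

120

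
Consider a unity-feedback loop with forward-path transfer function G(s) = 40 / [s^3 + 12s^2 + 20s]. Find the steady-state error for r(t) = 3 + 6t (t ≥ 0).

3

The denominator has no term below 20s — 1 pole at s=0, type 1. Taking each input component in turn:
  • 3: tracked with zero error.
  • 6t: e_ss = 6/K_v with K_v=2 → 3.
Total e_ss = 3.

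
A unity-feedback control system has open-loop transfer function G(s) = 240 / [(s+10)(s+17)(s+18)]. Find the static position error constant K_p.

System type = 0 (no poles at s=0).
K_p = lim_{s→0} G(s) = 240 / (10·17·18) = 4/51.

4/51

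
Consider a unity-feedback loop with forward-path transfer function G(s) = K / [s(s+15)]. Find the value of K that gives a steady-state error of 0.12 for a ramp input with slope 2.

G(s) has one factor of s in the denominator, so the system is type 1.
K_v = lim_{s→0} s·G(s) = K / (15) = (1/15)·K.
e_ss = 2/K_v = 0.12 ⇒ K_v = 50/3 ⇒ K = (50/3)/(1/15) = 250.

250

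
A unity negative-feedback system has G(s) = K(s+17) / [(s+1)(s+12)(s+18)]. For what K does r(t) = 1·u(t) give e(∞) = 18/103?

The open loop has no poles at the origin → type 0 system.
K_p = lim_{s→0} G(s) = K·17 / (1·12·18) = (17/216)·K.
e_ss = 1/(1 + K_p) = 18/103 ⇒ 1 + (17/216)·K = 103/18 ⇒ K = 60.

60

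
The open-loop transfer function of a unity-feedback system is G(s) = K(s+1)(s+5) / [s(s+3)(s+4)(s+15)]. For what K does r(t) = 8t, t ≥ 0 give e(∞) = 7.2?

The open loop has one pole at the origin → type 1 system.
K_v = lim_{s→0} s·G(s) = K·1·5 / (3·4·15) = (1/36)·K.
e_ss = 8/K_v = 7.2 ⇒ K_v = 10/9 ⇒ K = (10/9)/(1/36) = 40.

40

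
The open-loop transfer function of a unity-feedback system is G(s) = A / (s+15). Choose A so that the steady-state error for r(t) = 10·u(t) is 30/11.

No free integrators in G(s): this is a type 0 system.
K_p = lim_{s→0} G(s) = A / (15) = (1/15)·A.
e_ss = 10/(1 + K_p) = 30/11 ⇒ 1 + (1/15)·A = 11/3 ⇒ A = 40.

40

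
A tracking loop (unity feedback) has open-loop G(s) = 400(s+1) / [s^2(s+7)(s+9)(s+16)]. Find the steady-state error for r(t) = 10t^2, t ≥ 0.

50.4

System type = 2 (two poles at s=0).
K_a = lim_{s→0} s^2·G(s) = 400·1 / (7·9·16) = 25/63.
r(t) = 10t^2 gives R(s) = 20/s^3.
e_ss = 20/K_a = 20/(25/63) = 50.4.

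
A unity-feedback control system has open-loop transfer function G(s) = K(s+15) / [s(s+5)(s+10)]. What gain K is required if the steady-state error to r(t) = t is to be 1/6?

G(s) has one factor of s in the denominator, so the system is type 1.
K_v = lim_{s→0} s·G(s) = K·15 / (5·10) = 0.3·K.
e_ss = 1/K_v = 1/6 ⇒ K_v = 6 ⇒ K = 6/0.3 = 20.

20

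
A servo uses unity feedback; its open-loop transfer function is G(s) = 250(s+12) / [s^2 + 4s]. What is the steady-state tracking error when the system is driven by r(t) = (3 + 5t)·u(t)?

The denominator has no term below 4s — 1 pole at s=0, type 1. Taking each input component in turn:
  • 3: tracked with zero error.
  • 5t: e_ss = 5/K_v with K_v=750 → 1/150.
Total e_ss = 1/150.

1/150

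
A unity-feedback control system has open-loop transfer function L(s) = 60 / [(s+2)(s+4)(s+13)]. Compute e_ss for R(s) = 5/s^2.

System type = 0 (no poles at s=0).
For a type-0 system K_v = 0, so e_ss to a ramp input is unbounded.

infinity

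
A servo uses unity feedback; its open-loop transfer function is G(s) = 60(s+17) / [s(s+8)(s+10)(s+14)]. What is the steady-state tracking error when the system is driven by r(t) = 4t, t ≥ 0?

The open loop has one pole at the origin → type 1 system.
K_v = lim_{s→0} s·G(s) = 60·17 / (8·10·14) = 51/56.
e_ss = 4/K_v = 4/(51/56) = 224/51.

224/51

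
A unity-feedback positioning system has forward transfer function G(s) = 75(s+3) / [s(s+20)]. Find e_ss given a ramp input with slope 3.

4/15

One free integrator in G(s): this is a type 1 system.
K_v = lim_{s→0} s·G(s) = 75·3 / (20) = 11.25.
e_ss = 3/K_v = 3/11.25 = 4/15.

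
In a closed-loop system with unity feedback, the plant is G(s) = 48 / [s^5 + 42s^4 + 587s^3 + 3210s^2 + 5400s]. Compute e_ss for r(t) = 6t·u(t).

675

The denominator has no term below 5400s — 1 pole at s=0, type 1.
K_v = lim_{s→0} s·G(s) = 48 / 5400 = 2/225.
e_ss = 6/K_v = 6/(2/225) = 675.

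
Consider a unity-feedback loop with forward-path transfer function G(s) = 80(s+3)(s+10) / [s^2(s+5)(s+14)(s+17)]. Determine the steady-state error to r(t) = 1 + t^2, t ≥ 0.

The open loop has two poles at the origin → type 2 system. By superposition:
  • 1: tracked with zero error.
  • t^2: e_ss = 2/K_a with K_a=240/119 → 119/120.
Total e_ss = 119/120.

119/120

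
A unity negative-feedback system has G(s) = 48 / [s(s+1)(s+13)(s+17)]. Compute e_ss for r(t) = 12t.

One free integrator in G(s): this is a type 1 system.
K_v = lim_{s→0} s·G(s) = 48 / (1·13·17) = 48/221.
e_ss = 12/K_v = 12/(48/221) = 55.25.

55.25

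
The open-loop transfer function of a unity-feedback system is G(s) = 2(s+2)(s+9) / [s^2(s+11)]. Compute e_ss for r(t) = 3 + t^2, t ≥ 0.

G(s) has two factors of s in the denominator, so the system is type 2. Taking each input component in turn:
  • 3: tracked with zero error.
  • t^2: e_ss = 2/K_a with K_a=36/11 → 11/18.
Total e_ss = 11/18.

11/18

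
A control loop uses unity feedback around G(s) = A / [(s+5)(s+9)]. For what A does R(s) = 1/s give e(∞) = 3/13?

150

G(s) has no factors of s in the denominator, so the system is type 0.
K_p = lim_{s→0} G(s) = A / (5·9) = (1/45)·A.
e_ss = 1/(1 + K_p) = 3/13 ⇒ 1 + (1/45)·A = 13/3 ⇒ A = 150.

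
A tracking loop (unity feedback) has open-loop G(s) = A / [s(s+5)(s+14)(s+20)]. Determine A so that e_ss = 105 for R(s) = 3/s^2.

One free integrator in G(s): this is a type 1 system.
K_v = lim_{s→0} s·G(s) = A / (5·14·20) = (1/1400)·A.
e_ss = 3/K_v = 105 ⇒ K_v = 1/35 ⇒ A = (1/35)/(1/1400) = 40.

40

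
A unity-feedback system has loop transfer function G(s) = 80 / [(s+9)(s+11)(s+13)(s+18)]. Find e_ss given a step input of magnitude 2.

System type = 0 (no poles at s=0).
K_p = lim_{s→0} G(s) = 80 / (9·11·13·18) = 40/11583.
e_ss = 2/(1 + K_p) = 2/(11623/11583) = 23166/11623.

23166/11623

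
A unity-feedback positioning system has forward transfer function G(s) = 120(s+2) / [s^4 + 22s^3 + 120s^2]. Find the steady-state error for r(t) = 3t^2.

3

The denominator has no term below 120s^2 — 2 poles at s=0, type 2.
K_a = lim_{s→0} s^2·G(s) = 120·2 / 120 = 2.
r(t) = 3t^2 gives R(s) = 6/s^3.
e_ss = 6/K_a = 6/2 = 3.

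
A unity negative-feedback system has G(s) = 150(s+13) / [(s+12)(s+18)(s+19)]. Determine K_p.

325/684

G(s) has no factors of s in the denominator, so the system is type 0.
K_p = lim_{s→0} G(s) = 150·13 / (12·18·19) = 325/684.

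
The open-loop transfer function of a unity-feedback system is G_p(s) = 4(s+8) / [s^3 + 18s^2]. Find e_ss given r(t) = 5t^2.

Lowest-order denominator term is 18s^2, so the open loop has 2 poles at the origin → type 2 system.
K_a = lim_{s→0} s^2·G_p(s) = 4·8 / 18 = 16/9.
r(t) = 5t^2 gives R(s) = 10/s^3.
e_ss = 10/K_a = 10/(16/9) = 5.625.

5.625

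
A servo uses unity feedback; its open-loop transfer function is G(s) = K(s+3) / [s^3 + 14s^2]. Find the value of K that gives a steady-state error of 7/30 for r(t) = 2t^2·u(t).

80

The denominator has no term below 14s^2 — 2 poles at s=0, type 2.
K_a = lim_{s→0} s^2·G(s) = K·3 / 14 = (3/14)·K.
e_ss = 4/K_a = 7/30 ⇒ K_a = 120/7 ⇒ K = (120/7)/(3/14) = 80.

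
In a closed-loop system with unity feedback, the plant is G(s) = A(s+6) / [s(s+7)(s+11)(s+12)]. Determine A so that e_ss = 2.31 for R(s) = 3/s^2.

200

The open loop has one pole at the origin → type 1 system.
K_v = lim_{s→0} s·G(s) = A·6 / (7·11·12) = (1/154)·A.
e_ss = 3/K_v = 2.31 ⇒ K_v = 100/77 ⇒ A = (100/77)/(1/154) = 200.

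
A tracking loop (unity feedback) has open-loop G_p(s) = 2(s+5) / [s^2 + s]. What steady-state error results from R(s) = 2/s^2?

0.2

Lowest-order denominator term is s, so the open loop has 1 pole at the origin → type 1 system.
K_v = lim_{s→0} s·G_p(s) = 2·5 / 1 = 10.
e_ss = 2/K_v = 2/10 = 0.2.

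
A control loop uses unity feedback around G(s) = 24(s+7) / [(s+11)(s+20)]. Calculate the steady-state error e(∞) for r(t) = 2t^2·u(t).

infinity

No free integrators in G(s): this is a type 0 system.
For a type-0 system K_a = 0, so e_ss to a parabolic input is unbounded.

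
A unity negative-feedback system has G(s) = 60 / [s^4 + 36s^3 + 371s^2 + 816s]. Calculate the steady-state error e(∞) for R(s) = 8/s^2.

The denominator has no term below 816s — 1 pole at s=0, type 1.
K_v = lim_{s→0} s·G(s) = 60 / 816 = 5/68.
e_ss = 8/K_v = 8/(5/68) = 108.8.

108.8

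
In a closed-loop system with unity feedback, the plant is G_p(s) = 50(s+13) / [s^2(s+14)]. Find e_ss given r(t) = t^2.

14/325

System type = 2 (two poles at s=0).
K_a = lim_{s→0} s^2·G_p(s) = 50·13 / (14) = 325/7.
r(t) = t^2 gives R(s) = 2/s^3.
e_ss = 2/K_a = 2/(325/7) = 14/325.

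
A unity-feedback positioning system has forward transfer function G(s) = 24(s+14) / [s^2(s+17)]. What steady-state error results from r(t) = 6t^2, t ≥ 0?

17/28

G(s) has two factors of s in the denominator, so the system is type 2.
K_a = lim_{s→0} s^2·G(s) = 24·14 / (17) = 336/17.
r(t) = 6t^2 gives R(s) = 12/s^3.
e_ss = 12/K_a = 12/(336/17) = 17/28.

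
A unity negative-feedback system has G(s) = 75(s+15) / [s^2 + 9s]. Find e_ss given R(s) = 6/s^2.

The denominator has no term below 9s — 1 pole at s=0, type 1.
K_v = lim_{s→0} s·G(s) = 75·15 / 9 = 125.
e_ss = 6/K_v = 6/125 = 0.048.

0.048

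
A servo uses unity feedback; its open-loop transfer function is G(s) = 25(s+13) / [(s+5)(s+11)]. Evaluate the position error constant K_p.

65/11

The open loop has no poles at the origin → type 0 system.
K_p = lim_{s→0} G(s) = 25·13 / (5·11) = 65/11.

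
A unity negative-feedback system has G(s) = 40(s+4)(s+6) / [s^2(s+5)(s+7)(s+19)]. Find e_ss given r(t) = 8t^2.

G(s) has two factors of s in the denominator, so the system is type 2.
K_a = lim_{s→0} s^2·G(s) = 40·4·6 / (5·7·19) = 192/133.
r(t) = 8t^2 gives R(s) = 16/s^3.
e_ss = 16/K_a = 16/(192/133) = 133/12.

133/12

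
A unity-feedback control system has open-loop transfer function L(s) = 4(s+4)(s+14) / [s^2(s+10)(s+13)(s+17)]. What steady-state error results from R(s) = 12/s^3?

3315/28

L(s) has two factors of s in the denominator, so the system is type 2.
K_a = lim_{s→0} s^2·L(s) = 4·4·14 / (10·13·17) = 112/1105.
r(t) = 6t^2 gives R(s) = 12/s^3.
e_ss = 12/K_a = 12/(112/1105) = 3315/28.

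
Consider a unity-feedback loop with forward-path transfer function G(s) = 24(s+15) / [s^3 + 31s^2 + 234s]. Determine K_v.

Factoring s from the denominator leaves a polynomial with constant term 234, so the system is type 1.
K_v = lim_{s→0} s·G(s) = 24·15 / 234 = 20/13.

20/13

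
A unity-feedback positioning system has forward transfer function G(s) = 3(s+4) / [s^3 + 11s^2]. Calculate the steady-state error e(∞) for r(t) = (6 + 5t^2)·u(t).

Lowest-order denominator term is 11s^2, so the open loop has 2 poles at the origin → type 2 system. Treating each term separately:
  • 6: tracked with zero error.
  • 5t^2: e_ss = 10/K_a with K_a=12/11 → 55/6.
Total e_ss = 55/6.

55/6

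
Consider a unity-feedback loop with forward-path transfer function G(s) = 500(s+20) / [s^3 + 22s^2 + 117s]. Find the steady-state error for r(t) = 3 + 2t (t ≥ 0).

Lowest-order denominator term is 117s, so the open loop has 1 pole at the origin → type 1 system. Treating each term separately:
  • 3: tracked with zero error.
  • 2t: e_ss = 2/K_v with K_v=10000/117 → 0.0234.
Total e_ss = 0.0234.

0.0234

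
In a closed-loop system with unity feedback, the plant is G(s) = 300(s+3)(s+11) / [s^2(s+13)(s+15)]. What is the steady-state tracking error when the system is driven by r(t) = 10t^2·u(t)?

System type = 2 (two poles at s=0).
K_a = lim_{s→0} s^2·G(s) = 300·3·11 / (13·15) = 660/13.
r(t) = 10t^2 gives R(s) = 20/s^3.
e_ss = 20/K_a = 20/(660/13) = 13/33.

13/33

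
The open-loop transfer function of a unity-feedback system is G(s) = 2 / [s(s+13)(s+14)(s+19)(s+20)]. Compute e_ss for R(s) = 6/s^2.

207480

System type = 1 (one pole at s=0).
K_v = lim_{s→0} s·G(s) = 2 / (13·14·19·20) = 1/34580.
e_ss = 6/K_v = 6/(1/34580) = 207480.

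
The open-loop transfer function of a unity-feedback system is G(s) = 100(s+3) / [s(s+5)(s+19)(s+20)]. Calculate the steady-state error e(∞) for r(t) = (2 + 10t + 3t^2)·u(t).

infinity

G(s) has one factor of s in the denominator, so the system is type 1. Treating each term separately:
  • 2: tracked with zero error.
  • 10t: e_ss = 10/K_v with K_v=3/19 → 190/3.
  • 3t^2: a type-1 system cannot track it, e_ss → ∞.
The unbounded component dominates.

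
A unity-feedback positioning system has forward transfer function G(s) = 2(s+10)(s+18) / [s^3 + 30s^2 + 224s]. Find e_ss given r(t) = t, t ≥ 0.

28/45

Lowest-order denominator term is 224s, so the open loop has 1 pole at the origin → type 1 system.
K_v = lim_{s→0} s·G(s) = 2·10·18 / 224 = 45/28.
e_ss = 1/K_v = 1/(45/28) = 28/45.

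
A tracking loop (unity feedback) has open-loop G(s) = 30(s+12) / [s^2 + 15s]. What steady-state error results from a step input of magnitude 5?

0

Lowest-order denominator term is 15s, so the open loop has 1 pole at the origin → type 1 system.
K_p = ∞ for a type-1 system; e_ss to a step is zero.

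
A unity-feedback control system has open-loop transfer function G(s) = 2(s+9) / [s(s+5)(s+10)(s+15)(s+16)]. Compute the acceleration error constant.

One free integrator in G(s): this is a type 1 system.
K_a = lim_{s→0} s^2·G(s) = 0 (the extra factor of s kills the finite limit).

0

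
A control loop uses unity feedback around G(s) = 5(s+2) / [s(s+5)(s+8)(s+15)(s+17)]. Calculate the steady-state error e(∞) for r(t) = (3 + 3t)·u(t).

3060

G(s) has one factor of s in the denominator, so the system is type 1. Treating each term separately:
  • 3: tracked with zero error.
  • 3t: e_ss = 3/K_v with K_v=1/1020 → 3060.
Total e_ss = 3060.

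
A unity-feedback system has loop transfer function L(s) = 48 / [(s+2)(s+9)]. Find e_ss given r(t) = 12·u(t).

36/11

No free integrators in L(s): this is a type 0 system.
K_p = lim_{s→0} L(s) = 48 / (2·9) = 8/3.
e_ss = 12/(1 + K_p) = 12/(11/3) = 36/11.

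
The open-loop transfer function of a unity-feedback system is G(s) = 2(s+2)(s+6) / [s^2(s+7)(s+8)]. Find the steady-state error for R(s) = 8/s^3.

56/3

G(s) has two factors of s in the denominator, so the system is type 2.
K_a = lim_{s→0} s^2·G(s) = 2·2·6 / (7·8) = 3/7.
r(t) = 4t^2 gives R(s) = 8/s^3.
e_ss = 8/K_a = 8/(3/7) = 56/3.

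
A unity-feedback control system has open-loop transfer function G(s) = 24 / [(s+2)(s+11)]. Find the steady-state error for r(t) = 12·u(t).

The open loop has no poles at the origin → type 0 system.
K_p = lim_{s→0} G(s) = 24 / (2·11) = 12/11.
e_ss = 12/(1 + K_p) = 12/(23/11) = 132/23.

132/23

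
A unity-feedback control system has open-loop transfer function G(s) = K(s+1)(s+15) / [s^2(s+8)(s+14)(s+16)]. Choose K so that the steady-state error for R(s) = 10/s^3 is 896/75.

100

Two free integrators in G(s): this is a type 2 system.
K_a = lim_{s→0} s^2·G(s) = K·1·15 / (8·14·16) = (15/1792)·K.
e_ss = 10/K_a = 896/75 ⇒ K_a = 375/448 ⇒ K = (375/448)/(15/1792) = 100.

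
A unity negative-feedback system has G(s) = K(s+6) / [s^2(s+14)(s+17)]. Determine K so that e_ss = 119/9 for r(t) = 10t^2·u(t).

60

The open loop has two poles at the origin → type 2 system.
K_a = lim_{s→0} s^2·G(s) = K·6 / (14·17) = (3/119)·K.
e_ss = 20/K_a = 119/9 ⇒ K_a = 180/119 ⇒ K = (180/119)/(3/119) = 60.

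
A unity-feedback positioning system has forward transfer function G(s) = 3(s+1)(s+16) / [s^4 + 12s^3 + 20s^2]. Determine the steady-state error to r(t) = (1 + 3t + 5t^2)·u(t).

25/6

Factoring s^2 from the denominator leaves a polynomial with constant term 20, so the system is type 2. By superposition:
  • 1: tracked with zero error.
  • 3t: tracked with zero error.
  • 5t^2: e_ss = 10/K_a with K_a=2.4 → 25/6.
Total e_ss = 25/6.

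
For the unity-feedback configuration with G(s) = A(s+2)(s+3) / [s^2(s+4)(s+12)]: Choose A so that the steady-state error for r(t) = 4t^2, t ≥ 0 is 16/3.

12

The open loop has two poles at the origin → type 2 system.
K_a = lim_{s→0} s^2·G(s) = A·2·3 / (4·12) = 0.125·A.
e_ss = 8/K_a = 16/3 ⇒ K_a = 1.5 ⇒ A = 1.5/0.125 = 12.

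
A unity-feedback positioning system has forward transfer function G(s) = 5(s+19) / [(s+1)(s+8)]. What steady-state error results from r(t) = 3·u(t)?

G(s) has no factors of s in the denominator, so the system is type 0.
K_p = lim_{s→0} G(s) = 5·19 / (1·8) = 11.875.
e_ss = 3/(1 + K_p) = 3/12.875 = 24/103.

24/103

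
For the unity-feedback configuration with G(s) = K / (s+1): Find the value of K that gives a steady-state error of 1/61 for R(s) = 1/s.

60

No free integrators in G(s): this is a type 0 system.
K_p = lim_{s→0} G(s) = K / (1) = 1·K.
e_ss = 1/(1 + K_p) = 1/61 ⇒ 1 + 1·K = 61 ⇒ K = 60.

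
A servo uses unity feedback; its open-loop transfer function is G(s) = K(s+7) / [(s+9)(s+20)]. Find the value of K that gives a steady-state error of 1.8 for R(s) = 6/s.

60

System type = 0 (no poles at s=0).
K_p = lim_{s→0} G(s) = K·7 / (9·20) = (7/180)·K.
e_ss = 6/(1 + K_p) = 1.8 ⇒ 1 + (7/180)·K = 10/3 ⇒ K = 60.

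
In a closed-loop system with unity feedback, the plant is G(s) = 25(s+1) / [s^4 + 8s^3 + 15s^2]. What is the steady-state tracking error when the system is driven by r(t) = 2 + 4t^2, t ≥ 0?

Factoring s^2 from the denominator leaves a polynomial with constant term 15, so the system is type 2. Treating each term separately:
  • 2: tracked with zero error.
  • 4t^2: e_ss = 8/K_a with K_a=5/3 → 4.8.
Total e_ss = 4.8.

4.8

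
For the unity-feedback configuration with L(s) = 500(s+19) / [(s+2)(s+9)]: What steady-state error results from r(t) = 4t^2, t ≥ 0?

System type = 0 (no poles at s=0).
For a type-0 system K_a = 0, so e_ss to a parabolic input is unbounded.

infinity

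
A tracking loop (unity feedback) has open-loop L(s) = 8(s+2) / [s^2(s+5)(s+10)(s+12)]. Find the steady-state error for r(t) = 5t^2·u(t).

375

Two free integrators in L(s): this is a type 2 system.
K_a = lim_{s→0} s^2·L(s) = 8·2 / (5·10·12) = 2/75.
r(t) = 5t^2 gives R(s) = 10/s^3.
e_ss = 10/K_a = 10/(2/75) = 375.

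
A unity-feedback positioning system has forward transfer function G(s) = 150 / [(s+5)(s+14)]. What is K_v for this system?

0

The open loop has no poles at the origin → type 0 system.
K_v = lim_{s→0} s·G(s) = 0 (the extra factor of s kills the finite limit).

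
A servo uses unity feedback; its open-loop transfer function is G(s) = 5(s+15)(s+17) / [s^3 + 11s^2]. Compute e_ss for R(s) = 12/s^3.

Factoring s^2 from the denominator leaves a polynomial with constant term 11, so the system is type 2.
K_a = lim_{s→0} s^2·G(s) = 5·15·17 / 11 = 1275/11.
r(t) = 6t^2 gives R(s) = 12/s^3.
e_ss = 12/K_a = 12/(1275/11) = 44/425.

44/425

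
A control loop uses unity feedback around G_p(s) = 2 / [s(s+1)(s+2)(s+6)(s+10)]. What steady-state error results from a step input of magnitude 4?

0

The open loop has one pole at the origin → type 1 system.
K_p = ∞ for a type-1 system; e_ss to a step is zero.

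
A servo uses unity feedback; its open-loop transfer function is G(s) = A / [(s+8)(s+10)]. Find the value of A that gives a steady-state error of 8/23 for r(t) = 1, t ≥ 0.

System type = 0 (no poles at s=0).
K_p = lim_{s→0} G(s) = A / (8·10) = 0.0125·A.
e_ss = 1/(1 + K_p) = 8/23 ⇒ 1 + 0.0125·A = 2.875 ⇒ A = 150.

150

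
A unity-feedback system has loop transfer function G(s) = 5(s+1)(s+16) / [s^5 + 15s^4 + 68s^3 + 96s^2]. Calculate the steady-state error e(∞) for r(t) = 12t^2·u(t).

28.8

The denominator has no term below 96s^2 — 2 poles at s=0, type 2.
K_a = lim_{s→0} s^2·G(s) = 5·1·16 / 96 = 5/6.
r(t) = 12t^2 gives R(s) = 24/s^3.
e_ss = 24/K_a = 24/(5/6) = 28.8.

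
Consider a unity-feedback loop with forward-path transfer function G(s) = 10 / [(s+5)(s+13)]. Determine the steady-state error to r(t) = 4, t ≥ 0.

52/15

G(s) has no factors of s in the denominator, so the system is type 0.
K_p = lim_{s→0} G(s) = 10 / (5·13) = 2/13.
e_ss = 4/(1 + K_p) = 4/(15/13) = 52/15.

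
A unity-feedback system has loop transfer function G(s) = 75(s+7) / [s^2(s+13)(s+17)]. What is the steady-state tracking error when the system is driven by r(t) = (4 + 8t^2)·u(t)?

Two free integrators in G(s): this is a type 2 system. Treating each term separately:
  • 4: tracked with zero error.
  • 8t^2: e_ss = 16/K_a with K_a=525/221 → 3536/525.
Total e_ss = 3536/525.

3536/525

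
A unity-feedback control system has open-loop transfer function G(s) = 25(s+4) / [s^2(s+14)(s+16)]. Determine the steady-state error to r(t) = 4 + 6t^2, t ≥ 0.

26.88

The open loop has two poles at the origin → type 2 system. Treating each term separately:
  • 4: tracked with zero error.
  • 6t^2: e_ss = 12/K_a with K_a=25/56 → 26.88.
Total e_ss = 26.88.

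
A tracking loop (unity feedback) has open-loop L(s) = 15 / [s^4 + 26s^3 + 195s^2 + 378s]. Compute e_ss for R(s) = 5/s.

Lowest-order denominator term is 378s, so the open loop has 1 pole at the origin → type 1 system.
A type-1 system has K_p = ∞, so it tracks a step input with zero steady-state error.

0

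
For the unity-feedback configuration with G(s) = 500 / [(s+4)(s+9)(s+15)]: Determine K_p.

25/27

No free integrators in G(s): this is a type 0 system.
K_p = lim_{s→0} G(s) = 500 / (4·9·15) = 25/27.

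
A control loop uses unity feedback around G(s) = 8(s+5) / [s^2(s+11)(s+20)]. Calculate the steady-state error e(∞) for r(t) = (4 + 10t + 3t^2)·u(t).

33

G(s) has two factors of s in the denominator, so the system is type 2. Treating each term separately:
  • 4: tracked with zero error.
  • 10t: tracked with zero error.
  • 3t^2: e_ss = 6/K_a with K_a=2/11 → 33.
Total e_ss = 33.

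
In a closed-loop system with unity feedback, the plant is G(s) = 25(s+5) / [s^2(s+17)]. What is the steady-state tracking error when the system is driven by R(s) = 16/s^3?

2.176

G(s) has two factors of s in the denominator, so the system is type 2.
K_a = lim_{s→0} s^2·G(s) = 25·5 / (17) = 125/17.
r(t) = 8t^2 gives R(s) = 16/s^3.
e_ss = 16/K_a = 16/(125/17) = 2.176.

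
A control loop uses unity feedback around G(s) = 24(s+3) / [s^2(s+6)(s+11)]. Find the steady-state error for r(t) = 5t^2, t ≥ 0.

55/6

G(s) has two factors of s in the denominator, so the system is type 2.
K_a = lim_{s→0} s^2·G(s) = 24·3 / (6·11) = 12/11.
r(t) = 5t^2 gives R(s) = 10/s^3.
e_ss = 10/K_a = 10/(12/11) = 55/6.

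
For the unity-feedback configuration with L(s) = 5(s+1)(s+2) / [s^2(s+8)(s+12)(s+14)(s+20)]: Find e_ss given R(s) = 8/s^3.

21504

L(s) has two factors of s in the denominator, so the system is type 2.
K_a = lim_{s→0} s^2·L(s) = 5·1·2 / (8·12·14·20) = 1/2688.
r(t) = 4t^2 gives R(s) = 8/s^3.
e_ss = 8/K_a = 8/(1/2688) = 21504.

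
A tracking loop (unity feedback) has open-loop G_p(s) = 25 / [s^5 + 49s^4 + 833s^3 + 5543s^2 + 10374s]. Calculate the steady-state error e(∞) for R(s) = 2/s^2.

Factoring s from the denominator leaves a polynomial with constant term 10374, so the system is type 1.
K_v = lim_{s→0} s·G_p(s) = 25 / 10374 = 25/10374.
e_ss = 2/K_v = 2/(25/10374) = 829.92.

829.92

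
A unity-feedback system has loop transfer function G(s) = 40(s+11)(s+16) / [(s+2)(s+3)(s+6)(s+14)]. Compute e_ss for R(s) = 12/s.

756/943

No free integrators in G(s): this is a type 0 system.
K_p = lim_{s→0} G(s) = 40·11·16 / (2·3·6·14) = 880/63.
e_ss = 12/(1 + K_p) = 12/(943/63) = 756/943.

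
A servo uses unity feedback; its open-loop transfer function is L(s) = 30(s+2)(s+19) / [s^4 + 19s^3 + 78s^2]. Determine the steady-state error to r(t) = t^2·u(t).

Factoring s^2 from the denominator leaves a polynomial with constant term 78, so the system is type 2.
K_a = lim_{s→0} s^2·L(s) = 30·2·19 / 78 = 190/13.
r(t) = t^2 gives R(s) = 2/s^3.
e_ss = 2/K_a = 2/(190/13) = 13/95.

13/95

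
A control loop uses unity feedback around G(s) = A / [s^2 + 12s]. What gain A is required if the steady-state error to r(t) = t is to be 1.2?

10

Factoring s from the denominator leaves a polynomial with constant term 12, so the system is type 1.
K_v = lim_{s→0} s·G(s) = A / 12 = (1/12)·A.
e_ss = 1/K_v = 1.2 ⇒ K_v = 5/6 ⇒ A = (5/6)/(1/12) = 10.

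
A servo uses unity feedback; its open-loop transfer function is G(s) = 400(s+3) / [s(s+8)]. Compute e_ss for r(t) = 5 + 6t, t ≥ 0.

0.04

One free integrator in G(s): this is a type 1 system. Treating each term separately:
  • 5: tracked with zero error.
  • 6t: e_ss = 6/K_v with K_v=150 → 0.04.
Total e_ss = 0.04.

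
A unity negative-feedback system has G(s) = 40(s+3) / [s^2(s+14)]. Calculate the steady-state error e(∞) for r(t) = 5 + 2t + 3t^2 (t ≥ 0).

The open loop has two poles at the origin → type 2 system. Treating each term separately:
  • 5: tracked with zero error.
  • 2t: tracked with zero error.
  • 3t^2: e_ss = 6/K_a with K_a=60/7 → 0.7.
Total e_ss = 0.7.

0.7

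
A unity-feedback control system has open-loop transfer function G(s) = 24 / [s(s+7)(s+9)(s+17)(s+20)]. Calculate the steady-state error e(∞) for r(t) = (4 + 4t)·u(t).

3570

One free integrator in G(s): this is a type 1 system. By superposition:
  • 4: tracked with zero error.
  • 4t: e_ss = 4/K_v with K_v=2/1785 → 3570.
Total e_ss = 3570.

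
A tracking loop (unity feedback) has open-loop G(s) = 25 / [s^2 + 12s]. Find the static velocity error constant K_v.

Lowest-order denominator term is 12s, so the open loop has 1 pole at the origin → type 1 system.
K_v = lim_{s→0} s·G(s) = 25 / 12 = 25/12.

25/12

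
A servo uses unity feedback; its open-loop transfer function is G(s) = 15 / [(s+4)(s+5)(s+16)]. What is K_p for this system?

System type = 0 (no poles at s=0).
K_p = lim_{s→0} G(s) = 15 / (4·5·16) = 3/64.

3/64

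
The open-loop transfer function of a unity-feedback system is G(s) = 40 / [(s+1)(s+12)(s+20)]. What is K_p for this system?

1/6

System type = 0 (no poles at s=0).
K_p = lim_{s→0} G(s) = 40 / (1·12·20) = 1/6.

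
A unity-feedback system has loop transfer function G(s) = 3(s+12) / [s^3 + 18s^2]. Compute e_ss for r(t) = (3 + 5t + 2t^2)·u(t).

2

The denominator has no term below 18s^2 — 2 poles at s=0, type 2. Treating each term separately:
  • 3: tracked with zero error.
  • 5t: tracked with zero error.
  • 2t^2: e_ss = 4/K_a with K_a=2 → 2.
Total e_ss = 2.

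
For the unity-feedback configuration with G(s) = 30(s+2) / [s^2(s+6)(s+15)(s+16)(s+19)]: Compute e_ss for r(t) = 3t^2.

G(s) has two factors of s in the denominator, so the system is type 2.
K_a = lim_{s→0} s^2·G(s) = 30·2 / (6·15·16·19) = 1/456.
r(t) = 3t^2 gives R(s) = 6/s^3.
e_ss = 6/K_a = 6/(1/456) = 2736.

2736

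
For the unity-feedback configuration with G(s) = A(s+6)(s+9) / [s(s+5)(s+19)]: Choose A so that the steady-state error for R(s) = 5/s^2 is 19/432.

200

The open loop has one pole at the origin → type 1 system.
K_v = lim_{s→0} s·G(s) = A·6·9 / (5·19) = (54/95)·A.
e_ss = 5/K_v = 19/432 ⇒ K_v = 2160/19 ⇒ A = (2160/19)/(54/95) = 200.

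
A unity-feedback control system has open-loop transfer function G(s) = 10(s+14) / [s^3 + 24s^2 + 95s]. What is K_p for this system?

K_p = lim_{s→0} G(s); with 1 pole at the origin the limit diverges, so K_p = ∞.

infinity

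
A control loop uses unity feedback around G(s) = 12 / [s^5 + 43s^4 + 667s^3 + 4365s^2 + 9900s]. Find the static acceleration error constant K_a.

Lowest-order denominator term is 9900s, so the open loop has 1 pole at the origin → type 1 system.
K_a = lim_{s→0} s^2·G(s) = 0 (the extra factor of s kills the finite limit).

0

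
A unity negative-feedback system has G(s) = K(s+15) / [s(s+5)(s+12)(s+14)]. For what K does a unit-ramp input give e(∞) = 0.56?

G(s) has one factor of s in the denominator, so the system is type 1.
K_v = lim_{s→0} s·G(s) = K·15 / (5·12·14) = (1/56)·K.
e_ss = 1/K_v = 0.56 ⇒ K_v = 25/14 ⇒ K = (25/14)/(1/56) = 100.

100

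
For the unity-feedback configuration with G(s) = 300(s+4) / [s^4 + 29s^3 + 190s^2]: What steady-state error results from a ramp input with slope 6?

0

Factoring s^2 from the denominator leaves a polynomial with constant term 190, so the system is type 2.
K_v = ∞ for a type-2 system; e_ss to a ramp is zero.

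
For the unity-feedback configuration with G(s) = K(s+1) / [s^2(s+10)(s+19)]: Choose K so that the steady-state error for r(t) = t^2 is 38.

System type = 2 (two poles at s=0).
K_a = lim_{s→0} s^2·G(s) = K·1 / (10·19) = (1/190)·K.
e_ss = 2/K_a = 38 ⇒ K_a = 1/19 ⇒ K = (1/19)/(1/190) = 10.

10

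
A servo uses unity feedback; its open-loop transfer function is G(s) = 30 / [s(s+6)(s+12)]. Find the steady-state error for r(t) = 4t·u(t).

G(s) has one factor of s in the denominator, so the system is type 1.
K_v = lim_{s→0} s·G(s) = 30 / (6·12) = 5/12.
e_ss = 4/K_v = 4/(5/12) = 9.6.

9.6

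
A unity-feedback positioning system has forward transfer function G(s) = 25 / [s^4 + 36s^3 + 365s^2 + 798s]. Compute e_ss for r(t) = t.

Lowest-order denominator term is 798s, so the open loop has 1 pole at the origin → type 1 system.
K_v = lim_{s→0} s·G(s) = 25 / 798 = 25/798.
e_ss = 1/K_v = 1/(25/798) = 31.92.

31.92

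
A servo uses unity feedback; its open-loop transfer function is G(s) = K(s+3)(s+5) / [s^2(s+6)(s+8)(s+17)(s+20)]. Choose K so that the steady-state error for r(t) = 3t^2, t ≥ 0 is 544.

12

The open loop has two poles at the origin → type 2 system.
K_a = lim_{s→0} s^2·G(s) = K·3·5 / (6·8·17·20) = (1/1088)·K.
e_ss = 6/K_a = 544 ⇒ K_a = 3/272 ⇒ K = (3/272)/(1/1088) = 12.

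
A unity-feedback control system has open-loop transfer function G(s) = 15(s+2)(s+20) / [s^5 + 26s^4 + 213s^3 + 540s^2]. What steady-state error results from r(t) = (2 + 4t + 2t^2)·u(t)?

3.6

Lowest-order denominator term is 540s^2, so the open loop has 2 poles at the origin → type 2 system. Treating each term separately:
  • 2: tracked with zero error.
  • 4t: tracked with zero error.
  • 2t^2: e_ss = 4/K_a with K_a=10/9 → 3.6.
Total e_ss = 3.6.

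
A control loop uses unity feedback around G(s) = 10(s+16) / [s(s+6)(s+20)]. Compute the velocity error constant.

4/3

The open loop has one pole at the origin → type 1 system.
K_v = lim_{s→0} s·G(s) = 10·16 / (6·20) = 4/3.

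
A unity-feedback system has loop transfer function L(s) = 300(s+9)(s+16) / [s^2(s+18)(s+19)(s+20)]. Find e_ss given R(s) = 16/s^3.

38/15

L(s) has two factors of s in the denominator, so the system is type 2.
K_a = lim_{s→0} s^2·L(s) = 300·9·16 / (18·19·20) = 120/19.
r(t) = 8t^2 gives R(s) = 16/s^3.
e_ss = 16/K_a = 16/(120/19) = 38/15.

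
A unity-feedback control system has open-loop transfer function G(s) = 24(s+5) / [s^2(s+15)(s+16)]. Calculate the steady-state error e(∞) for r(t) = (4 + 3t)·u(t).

0

G(s) has two factors of s in the denominator, so the system is type 2. Taking each input component in turn:
  • 4: tracked with zero error.
  • 3t: tracked with zero error.
Total e_ss = 0.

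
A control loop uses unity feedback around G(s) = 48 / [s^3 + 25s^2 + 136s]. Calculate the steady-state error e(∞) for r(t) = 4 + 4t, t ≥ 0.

Lowest-order denominator term is 136s, so the open loop has 1 pole at the origin → type 1 system. By superposition:
  • 4: tracked with zero error.
  • 4t: e_ss = 4/K_v with K_v=6/17 → 34/3.
Total e_ss = 34/3.

34/3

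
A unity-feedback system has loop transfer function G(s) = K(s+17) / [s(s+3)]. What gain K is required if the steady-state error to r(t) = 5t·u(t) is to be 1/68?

60

The open loop has one pole at the origin → type 1 system.
K_v = lim_{s→0} s·G(s) = K·17 / (3) = (17/3)·K.
e_ss = 5/K_v = 1/68 ⇒ K_v = 340 ⇒ K = 340/(17/3) = 60.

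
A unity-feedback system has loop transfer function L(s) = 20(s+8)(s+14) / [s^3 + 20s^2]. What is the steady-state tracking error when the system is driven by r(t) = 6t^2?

The denominator has no term below 20s^2 — 2 poles at s=0, type 2.
K_a = lim_{s→0} s^2·L(s) = 20·8·14 / 20 = 112.
r(t) = 6t^2 gives R(s) = 12/s^3.
e_ss = 12/K_a = 12/112 = 3/28.

3/28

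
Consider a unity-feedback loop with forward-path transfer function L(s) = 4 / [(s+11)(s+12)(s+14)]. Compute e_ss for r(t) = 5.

System type = 0 (no poles at s=0).
K_p = lim_{s→0} L(s) = 4 / (11·12·14) = 1/462.
e_ss = 5/(1 + K_p) = 5/(463/462) = 2310/463.

2310/463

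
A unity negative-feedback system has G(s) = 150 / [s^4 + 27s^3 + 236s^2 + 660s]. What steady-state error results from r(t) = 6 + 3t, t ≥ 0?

Factoring s from the denominator leaves a polynomial with constant term 660, so the system is type 1. Taking each input component in turn:
  • 6: tracked with zero error.
  • 3t: e_ss = 3/K_v with K_v=5/22 → 13.2.
Total e_ss = 13.2.

13.2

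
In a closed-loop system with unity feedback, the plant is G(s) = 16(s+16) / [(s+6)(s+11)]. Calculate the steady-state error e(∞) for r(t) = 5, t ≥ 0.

No free integrators in G(s): this is a type 0 system.
K_p = lim_{s→0} G(s) = 16·16 / (6·11) = 128/33.
e_ss = 5/(1 + K_p) = 5/(161/33) = 165/161.

165/161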